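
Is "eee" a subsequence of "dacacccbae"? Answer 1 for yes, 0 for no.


Check if "eee" is a subsequence of "dacacccbae"
Greedy scan:
  Position 0 ('d'): no match needed
  Position 1 ('a'): no match needed
  Position 2 ('c'): no match needed
  Position 3 ('a'): no match needed
  Position 4 ('c'): no match needed
  Position 5 ('c'): no match needed
  Position 6 ('c'): no match needed
  Position 7 ('b'): no match needed
  Position 8 ('a'): no match needed
  Position 9 ('e'): matches sub[0] = 'e'
Only matched 1/3 characters => not a subsequence

0


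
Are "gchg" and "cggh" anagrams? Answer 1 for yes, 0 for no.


Strings: "gchg", "cggh"
Sorted first:  cggh
Sorted second: cggh
Sorted forms match => anagrams

1


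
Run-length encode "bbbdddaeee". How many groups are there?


Input: bbbdddaeee
Scanning for consecutive runs:
  Group 1: 'b' x 3 (positions 0-2)
  Group 2: 'd' x 3 (positions 3-5)
  Group 3: 'a' x 1 (positions 6-6)
  Group 4: 'e' x 3 (positions 7-9)
Total groups: 4

4


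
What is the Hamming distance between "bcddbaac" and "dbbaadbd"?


Comparing "bcddbaac" and "dbbaadbd" position by position:
  Position 0: 'b' vs 'd' => differ
  Position 1: 'c' vs 'b' => differ
  Position 2: 'd' vs 'b' => differ
  Position 3: 'd' vs 'a' => differ
  Position 4: 'b' vs 'a' => differ
  Position 5: 'a' vs 'd' => differ
  Position 6: 'a' vs 'b' => differ
  Position 7: 'c' vs 'd' => differ
Total differences (Hamming distance): 8

8


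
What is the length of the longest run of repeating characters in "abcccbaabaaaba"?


Input: "abcccbaabaaaba"
Scanning for longest run:
  Position 1 ('b'): new char, reset run to 1
  Position 2 ('c'): new char, reset run to 1
  Position 3 ('c'): continues run of 'c', length=2
  Position 4 ('c'): continues run of 'c', length=3
  Position 5 ('b'): new char, reset run to 1
  Position 6 ('a'): new char, reset run to 1
  Position 7 ('a'): continues run of 'a', length=2
  Position 8 ('b'): new char, reset run to 1
  Position 9 ('a'): new char, reset run to 1
  Position 10 ('a'): continues run of 'a', length=2
  Position 11 ('a'): continues run of 'a', length=3
  Position 12 ('b'): new char, reset run to 1
  Position 13 ('a'): new char, reset run to 1
Longest run: 'c' with length 3

3


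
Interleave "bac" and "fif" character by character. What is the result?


Interleaving "bac" and "fif":
  Position 0: 'b' from first, 'f' from second => "bf"
  Position 1: 'a' from first, 'i' from second => "ai"
  Position 2: 'c' from first, 'f' from second => "cf"
Result: bfaicf

bfaicf


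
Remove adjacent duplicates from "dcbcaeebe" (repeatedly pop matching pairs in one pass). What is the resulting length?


Input: dcbcaeebe
Stack-based adjacent duplicate removal:
  Read 'd': push. Stack: d
  Read 'c': push. Stack: dc
  Read 'b': push. Stack: dcb
  Read 'c': push. Stack: dcbc
  Read 'a': push. Stack: dcbca
  Read 'e': push. Stack: dcbcae
  Read 'e': matches stack top 'e' => pop. Stack: dcbca
  Read 'b': push. Stack: dcbcab
  Read 'e': push. Stack: dcbcabe
Final stack: "dcbcabe" (length 7)

7


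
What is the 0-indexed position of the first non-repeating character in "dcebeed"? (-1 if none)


Input: dcebeed
Character frequencies:
  'b': 1
  'c': 1
  'd': 2
  'e': 3
Scanning left to right for freq == 1:
  Position 0 ('d'): freq=2, skip
  Position 1 ('c'): unique! => answer = 1

1


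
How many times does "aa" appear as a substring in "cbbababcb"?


Searching for "aa" in "cbbababcb"
Scanning each position:
  Position 0: "cb" => no
  Position 1: "bb" => no
  Position 2: "ba" => no
  Position 3: "ab" => no
  Position 4: "ba" => no
  Position 5: "ab" => no
  Position 6: "bc" => no
  Position 7: "cb" => no
Total occurrences: 0

0


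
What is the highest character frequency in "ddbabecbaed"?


Input: ddbabecbaed
Character counts:
  'a': 2
  'b': 3
  'c': 1
  'd': 3
  'e': 2
Maximum frequency: 3

3


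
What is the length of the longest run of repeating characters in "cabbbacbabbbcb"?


Input: "cabbbacbabbbcb"
Scanning for longest run:
  Position 1 ('a'): new char, reset run to 1
  Position 2 ('b'): new char, reset run to 1
  Position 3 ('b'): continues run of 'b', length=2
  Position 4 ('b'): continues run of 'b', length=3
  Position 5 ('a'): new char, reset run to 1
  Position 6 ('c'): new char, reset run to 1
  Position 7 ('b'): new char, reset run to 1
  Position 8 ('a'): new char, reset run to 1
  Position 9 ('b'): new char, reset run to 1
  Position 10 ('b'): continues run of 'b', length=2
  Position 11 ('b'): continues run of 'b', length=3
  Position 12 ('c'): new char, reset run to 1
  Position 13 ('b'): new char, reset run to 1
Longest run: 'b' with length 3

3


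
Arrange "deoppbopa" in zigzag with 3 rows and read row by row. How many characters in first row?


Zigzag "deoppbopa" into 3 rows:
Placing characters:
  'd' => row 0
  'e' => row 1
  'o' => row 2
  'p' => row 1
  'p' => row 0
  'b' => row 1
  'o' => row 2
  'p' => row 1
  'a' => row 0
Rows:
  Row 0: "dpa"
  Row 1: "epbp"
  Row 2: "oo"
First row length: 3

3


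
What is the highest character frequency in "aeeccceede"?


Input: aeeccceede
Character counts:
  'a': 1
  'c': 3
  'd': 1
  'e': 5
Maximum frequency: 5

5


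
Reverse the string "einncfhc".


Input: einncfhc
Reading characters right to left:
  Position 7: 'c'
  Position 6: 'h'
  Position 5: 'f'
  Position 4: 'c'
  Position 3: 'n'
  Position 2: 'n'
  Position 1: 'i'
  Position 0: 'e'
Reversed: chfcnnie

chfcnnie


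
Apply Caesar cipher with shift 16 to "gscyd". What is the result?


Caesar cipher: shift "gscyd" by 16
  'g' (pos 6) + 16 = pos 22 = 'w'
  's' (pos 18) + 16 = pos 8 = 'i'
  'c' (pos 2) + 16 = pos 18 = 's'
  'y' (pos 24) + 16 = pos 14 = 'o'
  'd' (pos 3) + 16 = pos 19 = 't'
Result: wisot

wisot


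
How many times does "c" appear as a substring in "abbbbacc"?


Searching for "c" in "abbbbacc"
Scanning each position:
  Position 0: "a" => no
  Position 1: "b" => no
  Position 2: "b" => no
  Position 3: "b" => no
  Position 4: "b" => no
  Position 5: "a" => no
  Position 6: "c" => MATCH
  Position 7: "c" => MATCH
Total occurrences: 2

2


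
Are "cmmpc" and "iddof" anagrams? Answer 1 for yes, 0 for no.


Strings: "cmmpc", "iddof"
Sorted first:  ccmmp
Sorted second: ddfio
Differ at position 0: 'c' vs 'd' => not anagrams

0


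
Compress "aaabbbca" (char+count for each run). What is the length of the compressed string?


Input: aaabbbca
Runs:
  'a' x 3 => "a3"
  'b' x 3 => "b3"
  'c' x 1 => "c1"
  'a' x 1 => "a1"
Compressed: "a3b3c1a1"
Compressed length: 8

8


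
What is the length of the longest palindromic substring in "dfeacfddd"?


Input: "dfeacfddd"
Checking substrings for palindromes:
  [6:9] "ddd" (len 3) => palindrome
  [6:8] "dd" (len 2) => palindrome
  [7:9] "dd" (len 2) => palindrome
Longest palindromic substring: "ddd" with length 3

3


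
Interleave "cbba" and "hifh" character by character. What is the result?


Interleaving "cbba" and "hifh":
  Position 0: 'c' from first, 'h' from second => "ch"
  Position 1: 'b' from first, 'i' from second => "bi"
  Position 2: 'b' from first, 'f' from second => "bf"
  Position 3: 'a' from first, 'h' from second => "ah"
Result: chbibfah

chbibfah


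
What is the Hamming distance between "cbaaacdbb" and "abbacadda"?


Comparing "cbaaacdbb" and "abbacadda" position by position:
  Position 0: 'c' vs 'a' => differ
  Position 1: 'b' vs 'b' => same
  Position 2: 'a' vs 'b' => differ
  Position 3: 'a' vs 'a' => same
  Position 4: 'a' vs 'c' => differ
  Position 5: 'c' vs 'a' => differ
  Position 6: 'd' vs 'd' => same
  Position 7: 'b' vs 'd' => differ
  Position 8: 'b' vs 'a' => differ
Total differences (Hamming distance): 6

6


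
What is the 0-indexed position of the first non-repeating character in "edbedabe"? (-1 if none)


Input: edbedabe
Character frequencies:
  'a': 1
  'b': 2
  'd': 2
  'e': 3
Scanning left to right for freq == 1:
  Position 0 ('e'): freq=3, skip
  Position 1 ('d'): freq=2, skip
  Position 2 ('b'): freq=2, skip
  Position 3 ('e'): freq=3, skip
  Position 4 ('d'): freq=2, skip
  Position 5 ('a'): unique! => answer = 5

5


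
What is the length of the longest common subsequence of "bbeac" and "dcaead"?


LCS of "bbeac" and "dcaead"
DP table:
           d    c    a    e    a    d
      0    0    0    0    0    0    0
  b   0    0    0    0    0    0    0
  b   0    0    0    0    0    0    0
  e   0    0    0    0    1    1    1
  a   0    0    0    1    1    2    2
  c   0    0    1    1    1    2    2
LCS length = dp[5][6] = 2

2


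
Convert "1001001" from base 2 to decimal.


Input: "1001001" in base 2
Positional expansion:
  Digit '1' (value 1) x 2^6 = 64
  Digit '0' (value 0) x 2^5 = 0
  Digit '0' (value 0) x 2^4 = 0
  Digit '1' (value 1) x 2^3 = 8
  Digit '0' (value 0) x 2^2 = 0
  Digit '0' (value 0) x 2^1 = 0
  Digit '1' (value 1) x 2^0 = 1
Sum = 73

73


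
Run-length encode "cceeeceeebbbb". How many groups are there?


Input: cceeeceeebbbb
Scanning for consecutive runs:
  Group 1: 'c' x 2 (positions 0-1)
  Group 2: 'e' x 3 (positions 2-4)
  Group 3: 'c' x 1 (positions 5-5)
  Group 4: 'e' x 3 (positions 6-8)
  Group 5: 'b' x 4 (positions 9-12)
Total groups: 5

5


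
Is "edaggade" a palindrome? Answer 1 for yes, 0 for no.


Input: edaggade
Reversed: edaggade
  Compare pos 0 ('e') with pos 7 ('e'): match
  Compare pos 1 ('d') with pos 6 ('d'): match
  Compare pos 2 ('a') with pos 5 ('a'): match
  Compare pos 3 ('g') with pos 4 ('g'): match
Result: palindrome

1


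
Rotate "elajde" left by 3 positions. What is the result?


Input: "elajde", rotate left by 3
First 3 characters: "ela"
Remaining characters: "jde"
Concatenate remaining + first: "jde" + "ela" = "jdeela"

jdeela


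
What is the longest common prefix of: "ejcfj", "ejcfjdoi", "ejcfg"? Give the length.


Words: ejcfj, ejcfjdoi, ejcfg
  Position 0: all 'e' => match
  Position 1: all 'j' => match
  Position 2: all 'c' => match
  Position 3: all 'f' => match
  Position 4: ('j', 'j', 'g') => mismatch, stop
LCP = "ejcf" (length 4)

4


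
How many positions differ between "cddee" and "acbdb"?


Comparing "cddee" and "acbdb" position by position:
  Position 0: 'c' vs 'a' => DIFFER
  Position 1: 'd' vs 'c' => DIFFER
  Position 2: 'd' vs 'b' => DIFFER
  Position 3: 'e' vs 'd' => DIFFER
  Position 4: 'e' vs 'b' => DIFFER
Positions that differ: 5

5


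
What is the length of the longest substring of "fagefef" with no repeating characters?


Input: "fagefef"
Sliding window (track last position of each char):
  Position 0 ('f'): window [0,0] length 1 -- new best
  Position 1 ('a'): window [0,1] length 2 -- new best
  Position 2 ('g'): window [0,2] length 3 -- new best
  Position 3 ('e'): window [0,3] length 4 -- new best
  Position 4 ('f'): repeat (last at 0), move window start to 1
  Position 4 ('f'): window [1,4] length 4
  Position 5 ('e'): repeat (last at 3), move window start to 4
  Position 5 ('e'): window [4,5] length 2
  Position 6 ('f'): repeat (last at 4), move window start to 5
  Position 6 ('f'): window [5,6] length 2
Longest substring with no repeats: "fage" with length 4

4


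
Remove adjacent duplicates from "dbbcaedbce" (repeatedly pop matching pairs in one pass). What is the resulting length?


Input: dbbcaedbce
Stack-based adjacent duplicate removal:
  Read 'd': push. Stack: d
  Read 'b': push. Stack: db
  Read 'b': matches stack top 'b' => pop. Stack: d
  Read 'c': push. Stack: dc
  Read 'a': push. Stack: dca
  Read 'e': push. Stack: dcae
  Read 'd': push. Stack: dcaed
  Read 'b': push. Stack: dcaedb
  Read 'c': push. Stack: dcaedbc
  Read 'e': push. Stack: dcaedbce
Final stack: "dcaedbce" (length 8)

8


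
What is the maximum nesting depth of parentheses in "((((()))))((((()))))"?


Input: "((((()))))((((()))))"
Tracking depth:
  Position 0 '(': depth becomes 1
  Position 1 '(': depth becomes 2
  Position 2 '(': depth becomes 3
  Position 3 '(': depth becomes 4
  Position 4 '(': depth becomes 5
  Position 5 ')': depth becomes 4
  Position 6 ')': depth becomes 3
  Position 7 ')': depth becomes 2
  Position 8 ')': depth becomes 1
  Position 9 ')': depth becomes 0
  Position 10 '(': depth becomes 1
  Position 11 '(': depth becomes 2
  Position 12 '(': depth becomes 3
  Position 13 '(': depth becomes 4
  Position 14 '(': depth becomes 5
  Position 15 ')': depth becomes 4
  Position 16 ')': depth becomes 3
  Position 17 ')': depth becomes 2
  Position 18 ')': depth becomes 1
  Position 19 ')': depth becomes 0
Maximum depth reached: 5

5


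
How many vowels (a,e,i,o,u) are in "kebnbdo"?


Input: kebnbdo
Checking each character:
  'k' at position 0: consonant
  'e' at position 1: vowel (running total: 1)
  'b' at position 2: consonant
  'n' at position 3: consonant
  'b' at position 4: consonant
  'd' at position 5: consonant
  'o' at position 6: vowel (running total: 2)
Total vowels: 2

2


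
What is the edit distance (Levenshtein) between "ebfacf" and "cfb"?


Computing edit distance: "ebfacf" -> "cfb"
DP table:
           c    f    b
      0    1    2    3
  e   1    1    2    3
  b   2    2    2    2
  f   3    3    2    3
  a   4    4    3    3
  c   5    4    4    4
  f   6    5    4    5
Edit distance = dp[6][3] = 5

5


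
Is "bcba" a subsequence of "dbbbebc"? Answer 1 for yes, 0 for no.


Check if "bcba" is a subsequence of "dbbbebc"
Greedy scan:
  Position 0 ('d'): no match needed
  Position 1 ('b'): matches sub[0] = 'b'
  Position 2 ('b'): no match needed
  Position 3 ('b'): no match needed
  Position 4 ('e'): no match needed
  Position 5 ('b'): no match needed
  Position 6 ('c'): matches sub[1] = 'c'
Only matched 2/4 characters => not a subsequence

0


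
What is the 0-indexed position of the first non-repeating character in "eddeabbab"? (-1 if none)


Input: eddeabbab
Character frequencies:
  'a': 2
  'b': 3
  'd': 2
  'e': 2
Scanning left to right for freq == 1:
  Position 0 ('e'): freq=2, skip
  Position 1 ('d'): freq=2, skip
  Position 2 ('d'): freq=2, skip
  Position 3 ('e'): freq=2, skip
  Position 4 ('a'): freq=2, skip
  Position 5 ('b'): freq=3, skip
  Position 6 ('b'): freq=3, skip
  Position 7 ('a'): freq=2, skip
  Position 8 ('b'): freq=3, skip
  No unique character found => answer = -1

-1


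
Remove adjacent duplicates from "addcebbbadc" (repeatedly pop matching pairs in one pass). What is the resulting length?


Input: addcebbbadc
Stack-based adjacent duplicate removal:
  Read 'a': push. Stack: a
  Read 'd': push. Stack: ad
  Read 'd': matches stack top 'd' => pop. Stack: a
  Read 'c': push. Stack: ac
  Read 'e': push. Stack: ace
  Read 'b': push. Stack: aceb
  Read 'b': matches stack top 'b' => pop. Stack: ace
  Read 'b': push. Stack: aceb
  Read 'a': push. Stack: aceba
  Read 'd': push. Stack: acebad
  Read 'c': push. Stack: acebadc
Final stack: "acebadc" (length 7)

7


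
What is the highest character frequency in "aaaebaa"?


Input: aaaebaa
Character counts:
  'a': 5
  'b': 1
  'e': 1
Maximum frequency: 5

5


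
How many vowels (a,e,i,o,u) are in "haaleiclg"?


Input: haaleiclg
Checking each character:
  'h' at position 0: consonant
  'a' at position 1: vowel (running total: 1)
  'a' at position 2: vowel (running total: 2)
  'l' at position 3: consonant
  'e' at position 4: vowel (running total: 3)
  'i' at position 5: vowel (running total: 4)
  'c' at position 6: consonant
  'l' at position 7: consonant
  'g' at position 8: consonant
Total vowels: 4

4


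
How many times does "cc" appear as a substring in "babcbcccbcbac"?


Searching for "cc" in "babcbcccbcbac"
Scanning each position:
  Position 0: "ba" => no
  Position 1: "ab" => no
  Position 2: "bc" => no
  Position 3: "cb" => no
  Position 4: "bc" => no
  Position 5: "cc" => MATCH
  Position 6: "cc" => MATCH
  Position 7: "cb" => no
  Position 8: "bc" => no
  Position 9: "cb" => no
  Position 10: "ba" => no
  Position 11: "ac" => no
Total occurrences: 2

2


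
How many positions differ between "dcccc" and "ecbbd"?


Comparing "dcccc" and "ecbbd" position by position:
  Position 0: 'd' vs 'e' => DIFFER
  Position 1: 'c' vs 'c' => same
  Position 2: 'c' vs 'b' => DIFFER
  Position 3: 'c' vs 'b' => DIFFER
  Position 4: 'c' vs 'd' => DIFFER
Positions that differ: 4

4


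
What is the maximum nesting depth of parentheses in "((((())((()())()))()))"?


Input: "((((())((()())()))()))"
Tracking depth:
  Position 0 '(': depth becomes 1
  Position 1 '(': depth becomes 2
  Position 2 '(': depth becomes 3
  Position 3 '(': depth becomes 4
  Position 4 '(': depth becomes 5
  Position 5 ')': depth becomes 4
  Position 6 ')': depth becomes 3
  Position 7 '(': depth becomes 4
  Position 8 '(': depth becomes 5
  Position 9 '(': depth becomes 6
  Position 10 ')': depth becomes 5
  Position 11 '(': depth becomes 6
  Position 12 ')': depth becomes 5
  Position 13 ')': depth becomes 4
  Position 14 '(': depth becomes 5
  Position 15 ')': depth becomes 4
  Position 16 ')': depth becomes 3
  Position 17 ')': depth becomes 2
  Position 18 '(': depth becomes 3
  Position 19 ')': depth becomes 2
  Position 20 ')': depth becomes 1
  Position 21 ')': depth becomes 0
Maximum depth reached: 6

6


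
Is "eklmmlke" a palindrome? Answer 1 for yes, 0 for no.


Input: eklmmlke
Reversed: eklmmlke
  Compare pos 0 ('e') with pos 7 ('e'): match
  Compare pos 1 ('k') with pos 6 ('k'): match
  Compare pos 2 ('l') with pos 5 ('l'): match
  Compare pos 3 ('m') with pos 4 ('m'): match
Result: palindrome

1


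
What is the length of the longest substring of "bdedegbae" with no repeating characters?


Input: "bdedegbae"
Sliding window (track last position of each char):
  Position 0 ('b'): window [0,0] length 1 -- new best
  Position 1 ('d'): window [0,1] length 2 -- new best
  Position 2 ('e'): window [0,2] length 3 -- new best
  Position 3 ('d'): repeat (last at 1), move window start to 2
  Position 3 ('d'): window [2,3] length 2
  Position 4 ('e'): repeat (last at 2), move window start to 3
  Position 4 ('e'): window [3,4] length 2
  Position 5 ('g'): window [3,5] length 3
  Position 6 ('b'): window [3,6] length 4 -- new best
  Position 7 ('a'): window [3,7] length 5 -- new best
  Position 8 ('e'): repeat (last at 4), move window start to 5
  Position 8 ('e'): window [5,8] length 4
Longest substring with no repeats: "degba" with length 5

5


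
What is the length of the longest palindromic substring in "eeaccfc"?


Input: "eeaccfc"
Checking substrings for palindromes:
  [4:7] "cfc" (len 3) => palindrome
  [0:2] "ee" (len 2) => palindrome
  [3:5] "cc" (len 2) => palindrome
Longest palindromic substring: "cfc" with length 3

3


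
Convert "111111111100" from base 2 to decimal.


Input: "111111111100" in base 2
Positional expansion:
  Digit '1' (value 1) x 2^11 = 2048
  Digit '1' (value 1) x 2^10 = 1024
  Digit '1' (value 1) x 2^9 = 512
  Digit '1' (value 1) x 2^8 = 256
  Digit '1' (value 1) x 2^7 = 128
  Digit '1' (value 1) x 2^6 = 64
  Digit '1' (value 1) x 2^5 = 32
  Digit '1' (value 1) x 2^4 = 16
  Digit '1' (value 1) x 2^3 = 8
  Digit '1' (value 1) x 2^2 = 4
  Digit '0' (value 0) x 2^1 = 0
  Digit '0' (value 0) x 2^0 = 0
Sum = 4092

4092


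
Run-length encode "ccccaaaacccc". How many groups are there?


Input: ccccaaaacccc
Scanning for consecutive runs:
  Group 1: 'c' x 4 (positions 0-3)
  Group 2: 'a' x 4 (positions 4-7)
  Group 3: 'c' x 4 (positions 8-11)
Total groups: 3

3


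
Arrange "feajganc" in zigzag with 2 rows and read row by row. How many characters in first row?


Zigzag "feajganc" into 2 rows:
Placing characters:
  'f' => row 0
  'e' => row 1
  'a' => row 0
  'j' => row 1
  'g' => row 0
  'a' => row 1
  'n' => row 0
  'c' => row 1
Rows:
  Row 0: "fagn"
  Row 1: "ejac"
First row length: 4

4


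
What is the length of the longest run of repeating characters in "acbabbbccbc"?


Input: "acbabbbccbc"
Scanning for longest run:
  Position 1 ('c'): new char, reset run to 1
  Position 2 ('b'): new char, reset run to 1
  Position 3 ('a'): new char, reset run to 1
  Position 4 ('b'): new char, reset run to 1
  Position 5 ('b'): continues run of 'b', length=2
  Position 6 ('b'): continues run of 'b', length=3
  Position 7 ('c'): new char, reset run to 1
  Position 8 ('c'): continues run of 'c', length=2
  Position 9 ('b'): new char, reset run to 1
  Position 10 ('c'): new char, reset run to 1
Longest run: 'b' with length 3

3


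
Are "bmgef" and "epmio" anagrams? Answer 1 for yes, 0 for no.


Strings: "bmgef", "epmio"
Sorted first:  befgm
Sorted second: eimop
Differ at position 0: 'b' vs 'e' => not anagrams

0


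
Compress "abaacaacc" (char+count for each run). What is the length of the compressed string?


Input: abaacaacc
Runs:
  'a' x 1 => "a1"
  'b' x 1 => "b1"
  'a' x 2 => "a2"
  'c' x 1 => "c1"
  'a' x 2 => "a2"
  'c' x 2 => "c2"
Compressed: "a1b1a2c1a2c2"
Compressed length: 12

12


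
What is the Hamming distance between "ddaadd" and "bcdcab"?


Comparing "ddaadd" and "bcdcab" position by position:
  Position 0: 'd' vs 'b' => differ
  Position 1: 'd' vs 'c' => differ
  Position 2: 'a' vs 'd' => differ
  Position 3: 'a' vs 'c' => differ
  Position 4: 'd' vs 'a' => differ
  Position 5: 'd' vs 'b' => differ
Total differences (Hamming distance): 6

6


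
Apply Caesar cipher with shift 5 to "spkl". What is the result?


Caesar cipher: shift "spkl" by 5
  's' (pos 18) + 5 = pos 23 = 'x'
  'p' (pos 15) + 5 = pos 20 = 'u'
  'k' (pos 10) + 5 = pos 15 = 'p'
  'l' (pos 11) + 5 = pos 16 = 'q'
Result: xupq

xupq


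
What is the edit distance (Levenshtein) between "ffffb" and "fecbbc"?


Computing edit distance: "ffffb" -> "fecbbc"
DP table:
           f    e    c    b    b    c
      0    1    2    3    4    5    6
  f   1    0    1    2    3    4    5
  f   2    1    1    2    3    4    5
  f   3    2    2    2    3    4    5
  f   4    3    3    3    3    4    5
  b   5    4    4    4    3    3    4
Edit distance = dp[5][6] = 4

4


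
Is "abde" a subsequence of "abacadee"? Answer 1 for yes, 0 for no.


Check if "abde" is a subsequence of "abacadee"
Greedy scan:
  Position 0 ('a'): matches sub[0] = 'a'
  Position 1 ('b'): matches sub[1] = 'b'
  Position 2 ('a'): no match needed
  Position 3 ('c'): no match needed
  Position 4 ('a'): no match needed
  Position 5 ('d'): matches sub[2] = 'd'
  Position 6 ('e'): matches sub[3] = 'e'
  Position 7 ('e'): no match needed
All 4 characters matched => is a subsequence

1


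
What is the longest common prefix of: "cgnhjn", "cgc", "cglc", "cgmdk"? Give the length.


Words: cgnhjn, cgc, cglc, cgmdk
  Position 0: all 'c' => match
  Position 1: all 'g' => match
  Position 2: ('n', 'c', 'l', 'm') => mismatch, stop
LCP = "cg" (length 2)

2


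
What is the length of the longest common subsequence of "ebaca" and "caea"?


LCS of "ebaca" and "caea"
DP table:
           c    a    e    a
      0    0    0    0    0
  e   0    0    0    1    1
  b   0    0    0    1    1
  a   0    0    1    1    2
  c   0    1    1    1    2
  a   0    1    2    2    2
LCS length = dp[5][4] = 2

2


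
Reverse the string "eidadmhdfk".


Input: eidadmhdfk
Reading characters right to left:
  Position 9: 'k'
  Position 8: 'f'
  Position 7: 'd'
  Position 6: 'h'
  Position 5: 'm'
  Position 4: 'd'
  Position 3: 'a'
  Position 2: 'd'
  Position 1: 'i'
  Position 0: 'e'
Reversed: kfdhmdadie

kfdhmdadie


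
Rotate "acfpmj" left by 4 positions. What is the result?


Input: "acfpmj", rotate left by 4
First 4 characters: "acfp"
Remaining characters: "mj"
Concatenate remaining + first: "mj" + "acfp" = "mjacfp"

mjacfp


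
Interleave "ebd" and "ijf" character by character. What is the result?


Interleaving "ebd" and "ijf":
  Position 0: 'e' from first, 'i' from second => "ei"
  Position 1: 'b' from first, 'j' from second => "bj"
  Position 2: 'd' from first, 'f' from second => "df"
Result: eibjdf

eibjdf


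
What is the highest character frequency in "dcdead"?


Input: dcdead
Character counts:
  'a': 1
  'c': 1
  'd': 3
  'e': 1
Maximum frequency: 3

3


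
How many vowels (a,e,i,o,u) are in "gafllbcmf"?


Input: gafllbcmf
Checking each character:
  'g' at position 0: consonant
  'a' at position 1: vowel (running total: 1)
  'f' at position 2: consonant
  'l' at position 3: consonant
  'l' at position 4: consonant
  'b' at position 5: consonant
  'c' at position 6: consonant
  'm' at position 7: consonant
  'f' at position 8: consonant
Total vowels: 1

1


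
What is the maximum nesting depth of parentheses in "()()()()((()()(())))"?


Input: "()()()()((()()(())))"
Tracking depth:
  Position 0 '(': depth becomes 1
  Position 1 ')': depth becomes 0
  Position 2 '(': depth becomes 1
  Position 3 ')': depth becomes 0
  Position 4 '(': depth becomes 1
  Position 5 ')': depth becomes 0
  Position 6 '(': depth becomes 1
  Position 7 ')': depth becomes 0
  Position 8 '(': depth becomes 1
  Position 9 '(': depth becomes 2
  Position 10 '(': depth becomes 3
  Position 11 ')': depth becomes 2
  Position 12 '(': depth becomes 3
  Position 13 ')': depth becomes 2
  Position 14 '(': depth becomes 3
  Position 15 '(': depth becomes 4
  Position 16 ')': depth becomes 3
  Position 17 ')': depth becomes 2
  Position 18 ')': depth becomes 1
  Position 19 ')': depth becomes 0
Maximum depth reached: 4

4


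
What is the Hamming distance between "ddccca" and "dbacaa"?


Comparing "ddccca" and "dbacaa" position by position:
  Position 0: 'd' vs 'd' => same
  Position 1: 'd' vs 'b' => differ
  Position 2: 'c' vs 'a' => differ
  Position 3: 'c' vs 'c' => same
  Position 4: 'c' vs 'a' => differ
  Position 5: 'a' vs 'a' => same
Total differences (Hamming distance): 3

3


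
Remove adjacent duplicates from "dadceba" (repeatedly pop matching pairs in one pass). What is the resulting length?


Input: dadceba
Stack-based adjacent duplicate removal:
  Read 'd': push. Stack: d
  Read 'a': push. Stack: da
  Read 'd': push. Stack: dad
  Read 'c': push. Stack: dadc
  Read 'e': push. Stack: dadce
  Read 'b': push. Stack: dadceb
  Read 'a': push. Stack: dadceba
Final stack: "dadceba" (length 7)

7


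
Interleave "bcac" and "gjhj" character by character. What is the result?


Interleaving "bcac" and "gjhj":
  Position 0: 'b' from first, 'g' from second => "bg"
  Position 1: 'c' from first, 'j' from second => "cj"
  Position 2: 'a' from first, 'h' from second => "ah"
  Position 3: 'c' from first, 'j' from second => "cj"
Result: bgcjahcj

bgcjahcj


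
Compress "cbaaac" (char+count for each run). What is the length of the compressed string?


Input: cbaaac
Runs:
  'c' x 1 => "c1"
  'b' x 1 => "b1"
  'a' x 3 => "a3"
  'c' x 1 => "c1"
Compressed: "c1b1a3c1"
Compressed length: 8

8


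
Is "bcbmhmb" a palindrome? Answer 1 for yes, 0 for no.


Input: bcbmhmb
Reversed: bmhmbcb
  Compare pos 0 ('b') with pos 6 ('b'): match
  Compare pos 1 ('c') with pos 5 ('m'): MISMATCH
  Compare pos 2 ('b') with pos 4 ('h'): MISMATCH
Result: not a palindrome

0


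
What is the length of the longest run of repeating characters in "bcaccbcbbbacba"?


Input: "bcaccbcbbbacba"
Scanning for longest run:
  Position 1 ('c'): new char, reset run to 1
  Position 2 ('a'): new char, reset run to 1
  Position 3 ('c'): new char, reset run to 1
  Position 4 ('c'): continues run of 'c', length=2
  Position 5 ('b'): new char, reset run to 1
  Position 6 ('c'): new char, reset run to 1
  Position 7 ('b'): new char, reset run to 1
  Position 8 ('b'): continues run of 'b', length=2
  Position 9 ('b'): continues run of 'b', length=3
  Position 10 ('a'): new char, reset run to 1
  Position 11 ('c'): new char, reset run to 1
  Position 12 ('b'): new char, reset run to 1
  Position 13 ('a'): new char, reset run to 1
Longest run: 'b' with length 3

3


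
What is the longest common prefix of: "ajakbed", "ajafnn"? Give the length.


Words: ajakbed, ajafnn
  Position 0: all 'a' => match
  Position 1: all 'j' => match
  Position 2: all 'a' => match
  Position 3: ('k', 'f') => mismatch, stop
LCP = "aja" (length 3)

3


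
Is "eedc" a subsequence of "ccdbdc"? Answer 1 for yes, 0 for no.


Check if "eedc" is a subsequence of "ccdbdc"
Greedy scan:
  Position 0 ('c'): no match needed
  Position 1 ('c'): no match needed
  Position 2 ('d'): no match needed
  Position 3 ('b'): no match needed
  Position 4 ('d'): no match needed
  Position 5 ('c'): no match needed
Only matched 0/4 characters => not a subsequence

0


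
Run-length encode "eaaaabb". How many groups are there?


Input: eaaaabb
Scanning for consecutive runs:
  Group 1: 'e' x 1 (positions 0-0)
  Group 2: 'a' x 4 (positions 1-4)
  Group 3: 'b' x 2 (positions 5-6)
Total groups: 3

3


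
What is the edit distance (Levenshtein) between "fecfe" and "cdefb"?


Computing edit distance: "fecfe" -> "cdefb"
DP table:
           c    d    e    f    b
      0    1    2    3    4    5
  f   1    1    2    3    3    4
  e   2    2    2    2    3    4
  c   3    2    3    3    3    4
  f   4    3    3    4    3    4
  e   5    4    4    3    4    4
Edit distance = dp[5][5] = 4

4


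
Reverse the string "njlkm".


Input: njlkm
Reading characters right to left:
  Position 4: 'm'
  Position 3: 'k'
  Position 2: 'l'
  Position 1: 'j'
  Position 0: 'n'
Reversed: mkljn

mkljn


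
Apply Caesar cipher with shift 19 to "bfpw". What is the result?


Caesar cipher: shift "bfpw" by 19
  'b' (pos 1) + 19 = pos 20 = 'u'
  'f' (pos 5) + 19 = pos 24 = 'y'
  'p' (pos 15) + 19 = pos 8 = 'i'
  'w' (pos 22) + 19 = pos 15 = 'p'
Result: uyip

uyip


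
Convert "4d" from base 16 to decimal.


Input: "4d" in base 16
Positional expansion:
  Digit '4' (value 4) x 16^1 = 64
  Digit 'd' (value 13) x 16^0 = 13
Sum = 77

77


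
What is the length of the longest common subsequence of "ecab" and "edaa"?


LCS of "ecab" and "edaa"
DP table:
           e    d    a    a
      0    0    0    0    0
  e   0    1    1    1    1
  c   0    1    1    1    1
  a   0    1    1    2    2
  b   0    1    1    2    2
LCS length = dp[4][4] = 2

2


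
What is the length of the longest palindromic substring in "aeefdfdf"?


Input: "aeefdfdf"
Checking substrings for palindromes:
  [3:8] "fdfdf" (len 5) => palindrome
  [3:6] "fdf" (len 3) => palindrome
  [4:7] "dfd" (len 3) => palindrome
  [5:8] "fdf" (len 3) => palindrome
  [1:3] "ee" (len 2) => palindrome
Longest palindromic substring: "fdfdf" with length 5

5


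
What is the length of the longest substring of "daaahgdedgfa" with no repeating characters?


Input: "daaahgdedgfa"
Sliding window (track last position of each char):
  Position 0 ('d'): window [0,0] length 1 -- new best
  Position 1 ('a'): window [0,1] length 2 -- new best
  Position 2 ('a'): repeat (last at 1), move window start to 2
  Position 2 ('a'): window [2,2] length 1
  Position 3 ('a'): repeat (last at 2), move window start to 3
  Position 3 ('a'): window [3,3] length 1
  Position 4 ('h'): window [3,4] length 2
  Position 5 ('g'): window [3,5] length 3 -- new best
  Position 6 ('d'): window [3,6] length 4 -- new best
  Position 7 ('e'): window [3,7] length 5 -- new best
  Position 8 ('d'): repeat (last at 6), move window start to 7
  Position 8 ('d'): window [7,8] length 2
  Position 9 ('g'): window [7,9] length 3
  Position 10 ('f'): window [7,10] length 4
  Position 11 ('a'): window [7,11] length 5
Longest substring with no repeats: "ahgde" with length 5

5


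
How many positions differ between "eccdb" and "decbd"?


Comparing "eccdb" and "decbd" position by position:
  Position 0: 'e' vs 'd' => DIFFER
  Position 1: 'c' vs 'e' => DIFFER
  Position 2: 'c' vs 'c' => same
  Position 3: 'd' vs 'b' => DIFFER
  Position 4: 'b' vs 'd' => DIFFER
Positions that differ: 4

4


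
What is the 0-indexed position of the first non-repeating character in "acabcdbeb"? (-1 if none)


Input: acabcdbeb
Character frequencies:
  'a': 2
  'b': 3
  'c': 2
  'd': 1
  'e': 1
Scanning left to right for freq == 1:
  Position 0 ('a'): freq=2, skip
  Position 1 ('c'): freq=2, skip
  Position 2 ('a'): freq=2, skip
  Position 3 ('b'): freq=3, skip
  Position 4 ('c'): freq=2, skip
  Position 5 ('d'): unique! => answer = 5

5


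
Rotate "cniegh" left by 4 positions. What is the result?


Input: "cniegh", rotate left by 4
First 4 characters: "cnie"
Remaining characters: "gh"
Concatenate remaining + first: "gh" + "cnie" = "ghcnie"

ghcnie


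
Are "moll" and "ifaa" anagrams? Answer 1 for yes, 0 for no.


Strings: "moll", "ifaa"
Sorted first:  llmo
Sorted second: aafi
Differ at position 0: 'l' vs 'a' => not anagrams

0


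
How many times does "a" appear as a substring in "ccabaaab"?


Searching for "a" in "ccabaaab"
Scanning each position:
  Position 0: "c" => no
  Position 1: "c" => no
  Position 2: "a" => MATCH
  Position 3: "b" => no
  Position 4: "a" => MATCH
  Position 5: "a" => MATCH
  Position 6: "a" => MATCH
  Position 7: "b" => no
Total occurrences: 4

4


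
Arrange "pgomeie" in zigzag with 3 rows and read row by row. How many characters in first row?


Zigzag "pgomeie" into 3 rows:
Placing characters:
  'p' => row 0
  'g' => row 1
  'o' => row 2
  'm' => row 1
  'e' => row 0
  'i' => row 1
  'e' => row 2
Rows:
  Row 0: "pe"
  Row 1: "gmi"
  Row 2: "oe"
First row length: 2

2


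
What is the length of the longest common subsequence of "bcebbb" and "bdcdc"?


LCS of "bcebbb" and "bdcdc"
DP table:
           b    d    c    d    c
      0    0    0    0    0    0
  b   0    1    1    1    1    1
  c   0    1    1    2    2    2
  e   0    1    1    2    2    2
  b   0    1    1    2    2    2
  b   0    1    1    2    2    2
  b   0    1    1    2    2    2
LCS length = dp[6][5] = 2

2


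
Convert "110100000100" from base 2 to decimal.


Input: "110100000100" in base 2
Positional expansion:
  Digit '1' (value 1) x 2^11 = 2048
  Digit '1' (value 1) x 2^10 = 1024
  Digit '0' (value 0) x 2^9 = 0
  Digit '1' (value 1) x 2^8 = 256
  Digit '0' (value 0) x 2^7 = 0
  Digit '0' (value 0) x 2^6 = 0
  Digit '0' (value 0) x 2^5 = 0
  Digit '0' (value 0) x 2^4 = 0
  Digit '0' (value 0) x 2^3 = 0
  Digit '1' (value 1) x 2^2 = 4
  Digit '0' (value 0) x 2^1 = 0
  Digit '0' (value 0) x 2^0 = 0
Sum = 3332

3332


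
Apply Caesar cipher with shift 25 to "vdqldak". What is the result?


Caesar cipher: shift "vdqldak" by 25
  'v' (pos 21) + 25 = pos 20 = 'u'
  'd' (pos 3) + 25 = pos 2 = 'c'
  'q' (pos 16) + 25 = pos 15 = 'p'
  'l' (pos 11) + 25 = pos 10 = 'k'
  'd' (pos 3) + 25 = pos 2 = 'c'
  'a' (pos 0) + 25 = pos 25 = 'z'
  'k' (pos 10) + 25 = pos 9 = 'j'
Result: ucpkczj

ucpkczj


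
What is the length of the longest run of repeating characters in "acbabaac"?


Input: "acbabaac"
Scanning for longest run:
  Position 1 ('c'): new char, reset run to 1
  Position 2 ('b'): new char, reset run to 1
  Position 3 ('a'): new char, reset run to 1
  Position 4 ('b'): new char, reset run to 1
  Position 5 ('a'): new char, reset run to 1
  Position 6 ('a'): continues run of 'a', length=2
  Position 7 ('c'): new char, reset run to 1
Longest run: 'a' with length 2

2


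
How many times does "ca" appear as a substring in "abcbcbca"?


Searching for "ca" in "abcbcbca"
Scanning each position:
  Position 0: "ab" => no
  Position 1: "bc" => no
  Position 2: "cb" => no
  Position 3: "bc" => no
  Position 4: "cb" => no
  Position 5: "bc" => no
  Position 6: "ca" => MATCH
Total occurrences: 1

1


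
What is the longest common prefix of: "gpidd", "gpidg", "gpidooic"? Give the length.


Words: gpidd, gpidg, gpidooic
  Position 0: all 'g' => match
  Position 1: all 'p' => match
  Position 2: all 'i' => match
  Position 3: all 'd' => match
  Position 4: ('d', 'g', 'o') => mismatch, stop
LCP = "gpid" (length 4)

4


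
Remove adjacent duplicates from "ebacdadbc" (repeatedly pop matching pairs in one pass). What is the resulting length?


Input: ebacdadbc
Stack-based adjacent duplicate removal:
  Read 'e': push. Stack: e
  Read 'b': push. Stack: eb
  Read 'a': push. Stack: eba
  Read 'c': push. Stack: ebac
  Read 'd': push. Stack: ebacd
  Read 'a': push. Stack: ebacda
  Read 'd': push. Stack: ebacdad
  Read 'b': push. Stack: ebacdadb
  Read 'c': push. Stack: ebacdadbc
Final stack: "ebacdadbc" (length 9)

9


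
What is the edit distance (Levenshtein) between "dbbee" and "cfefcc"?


Computing edit distance: "dbbee" -> "cfefcc"
DP table:
           c    f    e    f    c    c
      0    1    2    3    4    5    6
  d   1    1    2    3    4    5    6
  b   2    2    2    3    4    5    6
  b   3    3    3    3    4    5    6
  e   4    4    4    3    4    5    6
  e   5    5    5    4    4    5    6
Edit distance = dp[5][6] = 6

6


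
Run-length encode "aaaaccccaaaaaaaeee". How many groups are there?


Input: aaaaccccaaaaaaaeee
Scanning for consecutive runs:
  Group 1: 'a' x 4 (positions 0-3)
  Group 2: 'c' x 4 (positions 4-7)
  Group 3: 'a' x 7 (positions 8-14)
  Group 4: 'e' x 3 (positions 15-17)
Total groups: 4

4


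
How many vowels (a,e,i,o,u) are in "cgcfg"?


Input: cgcfg
Checking each character:
  'c' at position 0: consonant
  'g' at position 1: consonant
  'c' at position 2: consonant
  'f' at position 3: consonant
  'g' at position 4: consonant
Total vowels: 0

0


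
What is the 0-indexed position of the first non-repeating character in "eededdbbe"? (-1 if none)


Input: eededdbbe
Character frequencies:
  'b': 2
  'd': 3
  'e': 4
Scanning left to right for freq == 1:
  Position 0 ('e'): freq=4, skip
  Position 1 ('e'): freq=4, skip
  Position 2 ('d'): freq=3, skip
  Position 3 ('e'): freq=4, skip
  Position 4 ('d'): freq=3, skip
  Position 5 ('d'): freq=3, skip
  Position 6 ('b'): freq=2, skip
  Position 7 ('b'): freq=2, skip
  Position 8 ('e'): freq=4, skip
  No unique character found => answer = -1

-1


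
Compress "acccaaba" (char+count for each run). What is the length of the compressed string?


Input: acccaaba
Runs:
  'a' x 1 => "a1"
  'c' x 3 => "c3"
  'a' x 2 => "a2"
  'b' x 1 => "b1"
  'a' x 1 => "a1"
Compressed: "a1c3a2b1a1"
Compressed length: 10

10


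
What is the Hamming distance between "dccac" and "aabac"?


Comparing "dccac" and "aabac" position by position:
  Position 0: 'd' vs 'a' => differ
  Position 1: 'c' vs 'a' => differ
  Position 2: 'c' vs 'b' => differ
  Position 3: 'a' vs 'a' => same
  Position 4: 'c' vs 'c' => same
Total differences (Hamming distance): 3

3


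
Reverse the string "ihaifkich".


Input: ihaifkich
Reading characters right to left:
  Position 8: 'h'
  Position 7: 'c'
  Position 6: 'i'
  Position 5: 'k'
  Position 4: 'f'
  Position 3: 'i'
  Position 2: 'a'
  Position 1: 'h'
  Position 0: 'i'
Reversed: hcikfiahi

hcikfiahi


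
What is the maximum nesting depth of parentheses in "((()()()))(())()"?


Input: "((()()()))(())()"
Tracking depth:
  Position 0 '(': depth becomes 1
  Position 1 '(': depth becomes 2
  Position 2 '(': depth becomes 3
  Position 3 ')': depth becomes 2
  Position 4 '(': depth becomes 3
  Position 5 ')': depth becomes 2
  Position 6 '(': depth becomes 3
  Position 7 ')': depth becomes 2
  Position 8 ')': depth becomes 1
  Position 9 ')': depth becomes 0
  Position 10 '(': depth becomes 1
  Position 11 '(': depth becomes 2
  Position 12 ')': depth becomes 1
  Position 13 ')': depth becomes 0
  Position 14 '(': depth becomes 1
  Position 15 ')': depth becomes 0
Maximum depth reached: 3

3


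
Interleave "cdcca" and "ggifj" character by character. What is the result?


Interleaving "cdcca" and "ggifj":
  Position 0: 'c' from first, 'g' from second => "cg"
  Position 1: 'd' from first, 'g' from second => "dg"
  Position 2: 'c' from first, 'i' from second => "ci"
  Position 3: 'c' from first, 'f' from second => "cf"
  Position 4: 'a' from first, 'j' from second => "aj"
Result: cgdgcicfaj

cgdgcicfaj


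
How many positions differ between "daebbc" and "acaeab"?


Comparing "daebbc" and "acaeab" position by position:
  Position 0: 'd' vs 'a' => DIFFER
  Position 1: 'a' vs 'c' => DIFFER
  Position 2: 'e' vs 'a' => DIFFER
  Position 3: 'b' vs 'e' => DIFFER
  Position 4: 'b' vs 'a' => DIFFER
  Position 5: 'c' vs 'b' => DIFFER
Positions that differ: 6

6
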